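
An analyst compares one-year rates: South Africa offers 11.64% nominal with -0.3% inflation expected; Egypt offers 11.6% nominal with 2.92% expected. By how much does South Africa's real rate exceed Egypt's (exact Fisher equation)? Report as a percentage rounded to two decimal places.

3.54%

South Africa: (1 + 0.1164)/(1 − 0.0030) − 1 = 11.9759%
Egypt: (1 + 0.1160)/(1 + 0.0292) − 1 = 8.4337%
Differential = 11.9759% − 8.4337% = 3.5422% → 3.54%.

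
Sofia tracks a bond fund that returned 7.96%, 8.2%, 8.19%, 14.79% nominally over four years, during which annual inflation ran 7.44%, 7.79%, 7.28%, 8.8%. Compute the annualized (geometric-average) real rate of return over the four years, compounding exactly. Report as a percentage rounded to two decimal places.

1.78%

Nominal growth factor = 1.0796 × 1.0820 × 1.0819 × 1.1479 = 1.45071237
Price-level growth factor = 1.0744 × 1.0779 × 1.0728 × 1.0880 = 1.35173678
Real growth factor = 1.45071237 / 1.35173678 = 1.07322105
Annualized real rate = 1.07322105^(1/4) − 1 = 1.7823% → 1.78%.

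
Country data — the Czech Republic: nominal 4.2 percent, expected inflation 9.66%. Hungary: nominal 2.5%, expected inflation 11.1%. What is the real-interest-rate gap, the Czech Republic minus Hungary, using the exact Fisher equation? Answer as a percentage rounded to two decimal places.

The Czech Republic: (1 + 0.0420)/(1 + 0.0966) − 1 = -4.9790%
Hungary: (1 + 0.0250)/(1 + 0.1110) − 1 = -7.7408%
Differential = -4.9790% − (-7.7408%) = 2.7617% → 2.76%.

2.76%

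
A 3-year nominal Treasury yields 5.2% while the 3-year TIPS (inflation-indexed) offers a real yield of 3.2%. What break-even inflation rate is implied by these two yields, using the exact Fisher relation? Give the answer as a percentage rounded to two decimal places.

1.94%

(1 + π) = (1 + i)/(1 + r) = 1.05200 / 1.03200 = 1.019380
Break-even inflation = 1.019380 − 1 → 1.94%.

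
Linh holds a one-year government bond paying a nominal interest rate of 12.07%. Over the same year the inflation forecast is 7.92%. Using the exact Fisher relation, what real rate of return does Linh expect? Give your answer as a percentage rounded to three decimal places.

3.845%

1 + r = 1.12070 / 1.07920 = 1.038454
r = 1.038454 − 1 = 3.8454%, i.e. 3.845%.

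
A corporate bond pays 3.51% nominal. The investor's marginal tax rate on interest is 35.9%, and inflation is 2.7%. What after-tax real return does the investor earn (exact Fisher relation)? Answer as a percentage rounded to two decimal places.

After-tax nominal return = 3.51% × (1 − 0.359) = 2.24991%.
1 + r = 1.0224991 / 1.02700 = 0.995617
After-tax real rate = 0.995617 − 1 → -0.44%.

-0.44%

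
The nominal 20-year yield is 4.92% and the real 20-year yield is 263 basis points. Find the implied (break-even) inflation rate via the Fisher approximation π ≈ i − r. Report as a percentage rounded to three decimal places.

π ≈ i − r = 4.92% − 2.63% → 2.290%.

2.290%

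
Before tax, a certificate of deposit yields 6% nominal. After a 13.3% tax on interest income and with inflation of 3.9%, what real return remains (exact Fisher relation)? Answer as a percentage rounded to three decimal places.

1.253%

After-tax nominal return = 6% × (1 − 0.133) = 5.2020%.
1 + r = 1.05202 / 1.03900 = 1.012531
After-tax real rate = 1.012531 − 1 → 1.253%.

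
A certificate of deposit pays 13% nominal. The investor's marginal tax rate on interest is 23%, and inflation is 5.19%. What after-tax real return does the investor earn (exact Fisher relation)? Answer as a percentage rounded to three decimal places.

4.582%

After-tax nominal return = 13% × (1 − 0.23) = 10.0100%.
1 + r = 1.10010 / 1.05190 = 1.045822
After-tax real rate = 1.045822 − 1 → 4.582%.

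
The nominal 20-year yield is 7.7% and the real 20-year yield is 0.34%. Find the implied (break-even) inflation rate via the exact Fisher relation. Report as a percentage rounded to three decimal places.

(1 + π) = (1 + i)/(1 + r) = 1.07700 / 1.00340 = 1.073351
Break-even inflation = 1.073351 − 1 → 7.335%.

7.335%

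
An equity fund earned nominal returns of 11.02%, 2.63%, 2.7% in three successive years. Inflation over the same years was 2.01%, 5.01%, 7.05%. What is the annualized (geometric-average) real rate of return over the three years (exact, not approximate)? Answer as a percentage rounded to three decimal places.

Compound the nominal returns: 1.1102 × 1.0263 × 1.0270 = 1.17016201.
Compound inflation: 1.0201 × 1.0501 × 1.0705 = 1.14672710.
Deflate: 1.17016201 / 1.14672710 = 1.02043634.
Annualized real rate = 1.02043634^(1/3) − 1 = 0.6766% → 0.677%.

0.677%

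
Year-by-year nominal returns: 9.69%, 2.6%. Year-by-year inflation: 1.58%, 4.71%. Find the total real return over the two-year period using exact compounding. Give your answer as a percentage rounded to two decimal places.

Nominal growth factor = 1.0969 × 1.0260 = 1.125419
Price-level growth factor = 1.0158 × 1.0471 = 1.063644
Real growth factor = 1.125419 / 1.063644 = 1.058079
Total real return = 1.058079 − 1 → 5.81%.

5.81%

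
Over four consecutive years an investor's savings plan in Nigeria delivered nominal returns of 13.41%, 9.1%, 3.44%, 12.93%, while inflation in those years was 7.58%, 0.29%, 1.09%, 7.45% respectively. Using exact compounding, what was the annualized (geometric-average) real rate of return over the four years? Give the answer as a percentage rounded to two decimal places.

5.38%

Nominal growth factor = 1.1341 × 1.0910 × 1.0344 × 1.1293 = 1.44535304
Price-level growth factor = 1.0758 × 1.0029 × 1.0109 × 1.0745 = 1.17193571
Real growth factor = 1.44535304 / 1.17193571 = 1.23330404
Annualized real rate = 1.23330404^(1/4) − 1 = 5.3823% → 5.38%.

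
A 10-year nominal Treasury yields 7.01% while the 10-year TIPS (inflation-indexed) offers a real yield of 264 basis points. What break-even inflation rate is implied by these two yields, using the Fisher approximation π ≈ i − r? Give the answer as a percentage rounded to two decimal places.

π ≈ i − r = 7.01% − 2.64% → 4.37%.

4.37%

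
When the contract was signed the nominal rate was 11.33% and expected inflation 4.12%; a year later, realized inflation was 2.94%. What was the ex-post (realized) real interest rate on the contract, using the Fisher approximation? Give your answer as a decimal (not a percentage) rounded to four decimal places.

0.0839

Ex-post: 11.33% − 2.94% = 8.390%
So the realized real rate is 0.0839.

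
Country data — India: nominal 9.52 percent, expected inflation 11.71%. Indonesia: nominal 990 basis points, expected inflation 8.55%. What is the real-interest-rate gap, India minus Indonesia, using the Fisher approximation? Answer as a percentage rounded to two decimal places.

-3.54%

India: 9.52% − 11.71% = -2.190%
Indonesia: 9.9% − 8.55% = 1.350%
Differential = -3.540% → -3.54%.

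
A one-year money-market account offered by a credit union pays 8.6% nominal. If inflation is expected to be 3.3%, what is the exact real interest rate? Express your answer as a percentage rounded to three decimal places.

1 + r = 1.08600 / 1.03300 = 1.051307
r = 1.051307 − 1 = 5.1307%, i.e. 5.131%.

5.131%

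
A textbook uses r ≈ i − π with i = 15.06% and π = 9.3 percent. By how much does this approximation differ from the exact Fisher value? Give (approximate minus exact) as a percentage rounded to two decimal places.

Approximate: r ≈ 15.060% − 9.300% = 5.7600%
Exact: (1 + 0.1506)/(1 + 0.0930) − 1 = 5.2699%
Error = 5.7600% − 5.2699% = 0.4901% → 0.49%.

0.49%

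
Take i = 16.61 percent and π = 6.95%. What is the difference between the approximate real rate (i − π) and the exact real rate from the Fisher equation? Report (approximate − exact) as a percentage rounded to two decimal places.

Approximate: r ≈ 16.610% − 6.950% = 9.6600%
Exact: (1 + 0.1661)/(1 + 0.0695) − 1 = 9.0323%
Error = 9.6600% − 9.0323% = 0.6277% → 0.63%.

0.63%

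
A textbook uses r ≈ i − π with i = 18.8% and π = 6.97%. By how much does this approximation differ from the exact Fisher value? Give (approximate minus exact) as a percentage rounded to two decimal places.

0.77%

Approximate: r ≈ 18.800% − 6.970% = 11.8300%
Exact: (1 + 0.1880)/(1 + 0.0697) − 1 = 11.0592%
Error = 11.8300% − 11.0592% = 0.7708% → 0.77%.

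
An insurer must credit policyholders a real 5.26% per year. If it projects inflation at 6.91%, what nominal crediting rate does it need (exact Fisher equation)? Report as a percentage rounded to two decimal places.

(1 + i) = (1 + r)(1 + π) = 1.05260 × 1.06910 = 1.12533466
i = 1.12533466 − 1, so the required nominal rate is 12.53%.

12.53%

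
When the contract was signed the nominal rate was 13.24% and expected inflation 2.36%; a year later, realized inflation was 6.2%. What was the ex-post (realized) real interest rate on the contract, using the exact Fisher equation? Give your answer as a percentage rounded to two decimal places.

6.63%

Ex-post: (1 + 0.1324)/(1 + 0.0620) − 1 = 6.6290%
So the realized real rate is 6.63%.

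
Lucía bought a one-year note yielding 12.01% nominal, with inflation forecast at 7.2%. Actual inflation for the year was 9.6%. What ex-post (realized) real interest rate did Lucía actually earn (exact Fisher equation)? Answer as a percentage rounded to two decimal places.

Ex-post: (1 + 0.1201)/(1 + 0.0960) − 1 = 2.1989%
So the realized real rate is 2.20%.

2.20%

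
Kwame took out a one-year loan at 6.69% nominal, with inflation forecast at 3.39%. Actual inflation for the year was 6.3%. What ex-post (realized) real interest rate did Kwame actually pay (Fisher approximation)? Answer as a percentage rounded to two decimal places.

0.39%

Ex-post: 6.69% − 6.3% = 0.390%
So the realized real rate is 0.39%.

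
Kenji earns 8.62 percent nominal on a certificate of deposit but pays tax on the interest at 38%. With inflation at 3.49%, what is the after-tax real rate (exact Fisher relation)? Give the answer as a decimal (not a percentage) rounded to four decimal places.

0.0179

After-tax nominal return = 8.62% × (1 − 0.38) = 5.3444%.
1 + r = 1.053444 / 1.03490 = 1.017919
After-tax real rate = 1.017919 − 1 → 0.0179.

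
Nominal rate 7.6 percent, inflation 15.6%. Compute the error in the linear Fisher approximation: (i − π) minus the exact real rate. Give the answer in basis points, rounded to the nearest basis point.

Approximate: r ≈ 7.600% − 15.600% = -8.0000%
Exact: (1 + 0.0760)/(1 + 0.1560) − 1 = -6.9204%
Error = -8.0000% − (-6.9204%) = -1.0796% → -108 basis points.

-108 basis points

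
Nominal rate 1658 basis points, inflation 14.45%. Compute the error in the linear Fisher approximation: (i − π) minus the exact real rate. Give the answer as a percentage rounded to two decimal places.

Approximate: r ≈ 16.580% − 14.450% = 2.1300%
Exact: (1 + 0.1658)/(1 + 0.1445) − 1 = 1.8611%
Error = 2.1300% − 1.8611% = 0.2689% → 0.27%.

0.27%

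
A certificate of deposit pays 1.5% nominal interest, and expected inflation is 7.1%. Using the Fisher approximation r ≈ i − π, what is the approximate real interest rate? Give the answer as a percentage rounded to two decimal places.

-5.60%

r ≈ i − π = 1.5% − 7.1% = -5.60%.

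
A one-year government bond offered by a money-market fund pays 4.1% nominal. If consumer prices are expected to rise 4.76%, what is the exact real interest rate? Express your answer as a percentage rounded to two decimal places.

1 + r = 1.04100 / 1.04760 = 0.993700
r = 0.993700 − 1 = -0.6300%, i.e. -0.63%.

-0.63%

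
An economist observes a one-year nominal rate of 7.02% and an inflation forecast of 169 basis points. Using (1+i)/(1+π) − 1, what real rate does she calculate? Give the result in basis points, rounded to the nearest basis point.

1 + r = 1.07020 / 1.01690 = 1.052414
r = 1.052414 − 1 = 5.2414%, i.e. 524 basis points.

524 basis points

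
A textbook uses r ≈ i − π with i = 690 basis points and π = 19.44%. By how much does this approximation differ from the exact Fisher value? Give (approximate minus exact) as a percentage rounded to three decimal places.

Approximate: r ≈ 6.900% − 19.440% = -12.5400%
Exact: (1 + 0.0690)/(1 + 0.1944) − 1 = -10.4990%
Error = -12.5400% − (-10.4990%) = -2.0410% → -2.041%.

-2.041%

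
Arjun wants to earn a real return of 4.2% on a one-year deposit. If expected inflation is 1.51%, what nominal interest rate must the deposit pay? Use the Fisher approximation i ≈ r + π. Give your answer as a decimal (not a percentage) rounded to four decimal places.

0.0571

i ≈ r + π = 4.2% + 1.51% = 0.0571.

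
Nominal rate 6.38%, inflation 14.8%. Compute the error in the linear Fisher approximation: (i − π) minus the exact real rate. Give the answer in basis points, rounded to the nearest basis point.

Approximate: r ≈ 6.380% − 14.800% = -8.4200%
Exact: (1 + 0.0638)/(1 + 0.1480) − 1 = -7.3345%
Error = -8.4200% − (-7.3345%) = -1.0855% → -109 basis points.

-109 basis points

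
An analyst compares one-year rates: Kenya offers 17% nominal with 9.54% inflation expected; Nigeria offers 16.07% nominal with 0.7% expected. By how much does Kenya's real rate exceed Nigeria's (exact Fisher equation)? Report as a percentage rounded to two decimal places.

-8.45%

Kenya: (1 + 0.1700)/(1 + 0.0954) − 1 = 6.8103%
Nigeria: (1 + 0.1607)/(1 + 0.0070) − 1 = 15.2632%
Differential = 6.8103% − 15.2632% = -8.4529% → -8.45%.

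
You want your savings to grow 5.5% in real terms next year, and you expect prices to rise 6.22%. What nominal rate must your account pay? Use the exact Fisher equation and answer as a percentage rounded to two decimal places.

12.06%

(1 + i) = (1 + r)(1 + π) = 1.05500 × 1.06220 = 1.120621
i = 1.120621 − 1, so the required nominal rate is 12.06%.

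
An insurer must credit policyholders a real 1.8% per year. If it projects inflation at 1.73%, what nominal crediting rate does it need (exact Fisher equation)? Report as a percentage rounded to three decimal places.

(1 + i) = (1 + r)(1 + π) = 1.01800 × 1.01730 = 1.0356114
i = 1.0356114 − 1, so the required nominal rate is 3.561%.

3.561%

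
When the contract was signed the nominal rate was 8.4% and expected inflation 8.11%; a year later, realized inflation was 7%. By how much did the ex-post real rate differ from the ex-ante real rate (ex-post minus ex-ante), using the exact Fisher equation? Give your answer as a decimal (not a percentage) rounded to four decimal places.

Ex-ante: (1 + 0.0840)/(1 + 0.0811) − 1 = 0.2682%
Ex-post: (1 + 0.0840)/(1 + 0.0700) − 1 = 1.3084%
Difference (ex-post − ex-ante) = 1.0402% → 0.0104.

0.0104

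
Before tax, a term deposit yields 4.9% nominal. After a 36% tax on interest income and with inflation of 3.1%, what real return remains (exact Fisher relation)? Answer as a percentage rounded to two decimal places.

After-tax nominal return = 4.9% × (1 − 0.36) = 3.1360%.
1 + r = 1.03136 / 1.03100 = 1.000349
After-tax real rate = 1.000349 − 1 → 0.03%.

0.03%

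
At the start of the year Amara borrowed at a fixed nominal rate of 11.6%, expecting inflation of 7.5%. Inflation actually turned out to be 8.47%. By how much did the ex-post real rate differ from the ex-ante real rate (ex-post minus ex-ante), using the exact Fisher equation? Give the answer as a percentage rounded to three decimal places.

-0.928%

Ex-ante: (1 + 0.1160)/(1 + 0.0750) − 1 = 3.8140%
Ex-post: (1 + 0.1160)/(1 + 0.0847) − 1 = 2.8856%
Difference (ex-post − ex-ante) = -0.9284% → -0.928%.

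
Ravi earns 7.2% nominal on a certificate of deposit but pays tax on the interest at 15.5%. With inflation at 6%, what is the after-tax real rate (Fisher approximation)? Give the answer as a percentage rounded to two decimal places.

After-tax nominal return = 7.2% × (1 − 0.155) = 6.0840%.
r ≈ 6.0840% − 6% → 0.08%.

0.08%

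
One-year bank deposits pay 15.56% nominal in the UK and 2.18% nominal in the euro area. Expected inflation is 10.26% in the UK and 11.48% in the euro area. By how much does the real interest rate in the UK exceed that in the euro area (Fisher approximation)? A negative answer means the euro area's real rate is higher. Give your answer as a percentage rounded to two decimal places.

14.60%

The UK: 15.56% − 10.26% = 5.300%
The euro area: 2.18% − 11.48% = -9.300%
Differential = 14.600% → 14.60%.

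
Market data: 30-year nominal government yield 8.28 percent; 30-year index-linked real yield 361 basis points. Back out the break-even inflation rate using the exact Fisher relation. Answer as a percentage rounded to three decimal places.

(1 + π) = (1 + i)/(1 + r) = 1.08280 / 1.03610 = 1.045073
Break-even inflation = 1.045073 − 1 → 4.507%.

4.507%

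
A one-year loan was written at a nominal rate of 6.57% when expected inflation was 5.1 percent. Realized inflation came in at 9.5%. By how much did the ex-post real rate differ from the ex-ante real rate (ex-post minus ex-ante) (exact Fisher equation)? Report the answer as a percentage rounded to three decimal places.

Ex-ante: (1 + 0.0657)/(1 + 0.0510) − 1 = 1.39867%
Ex-post: (1 + 0.0657)/(1 + 0.0950) − 1 = -2.67580%
Difference (ex-post − ex-ante) = -4.07447% → -4.074%.

-4.074%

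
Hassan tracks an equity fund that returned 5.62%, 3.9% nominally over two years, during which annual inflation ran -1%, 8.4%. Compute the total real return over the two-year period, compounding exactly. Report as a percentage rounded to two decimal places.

Compound the nominal returns: 1.0562 × 1.0390 = 1.097392.
Compound inflation: 0.9900 × 1.0840 = 1.073160.
Deflate: 1.097392 / 1.073160 = 1.022580.
Total real return = 1.022580 − 1 → 2.26%.

2.26%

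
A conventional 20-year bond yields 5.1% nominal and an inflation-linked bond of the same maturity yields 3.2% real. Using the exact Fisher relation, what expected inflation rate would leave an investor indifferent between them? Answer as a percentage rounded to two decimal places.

(1 + π) = (1 + i)/(1 + r) = 1.05100 / 1.03200 = 1.018411
Break-even inflation = 1.018411 − 1 → 1.84%.

1.84%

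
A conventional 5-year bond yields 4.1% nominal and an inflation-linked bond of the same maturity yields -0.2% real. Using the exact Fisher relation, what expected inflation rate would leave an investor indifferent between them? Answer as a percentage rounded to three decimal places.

4.309%

(1 + π) = (1 + i)/(1 + r) = 1.04100 / 0.99800 = 1.043086
Break-even inflation = 1.043086 − 1 → 4.309%.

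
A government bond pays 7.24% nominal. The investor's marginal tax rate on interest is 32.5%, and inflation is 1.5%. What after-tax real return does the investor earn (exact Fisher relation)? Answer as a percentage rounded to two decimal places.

After-tax nominal return = 7.24% × (1 − 0.325) = 4.8870%.
1 + r = 1.04887 / 1.01500 = 1.033369
After-tax real rate = 1.033369 − 1 → 3.34%.

3.34%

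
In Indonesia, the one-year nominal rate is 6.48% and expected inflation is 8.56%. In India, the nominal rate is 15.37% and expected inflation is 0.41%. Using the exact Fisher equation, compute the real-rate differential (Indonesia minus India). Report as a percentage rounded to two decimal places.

-16.81%

Indonesia: (1 + 0.0648)/(1 + 0.0856) − 1 = -1.9160%
India: (1 + 0.1537)/(1 + 0.0041) − 1 = 14.8989%
Differential = -1.9160% − 14.8989% = -16.8149% → -16.81%.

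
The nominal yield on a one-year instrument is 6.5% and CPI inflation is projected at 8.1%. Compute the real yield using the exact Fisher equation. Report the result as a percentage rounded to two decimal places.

-1.48%

By the Fisher identity, 1 + r = (1 + i)/(1 + π).
1 + r = 1.06500 / 1.08100 = 0.985199
r = 0.985199 − 1 = -1.4801%, i.e. -1.48%.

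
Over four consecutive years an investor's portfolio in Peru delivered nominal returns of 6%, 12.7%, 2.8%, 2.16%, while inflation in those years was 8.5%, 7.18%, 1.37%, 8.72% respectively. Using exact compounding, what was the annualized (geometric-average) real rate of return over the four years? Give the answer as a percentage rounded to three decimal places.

-0.532%

Nominal growth factor = 1.0600 × 1.1270 × 1.0280 × 1.0216 = 1.25459566
Price-level growth factor = 1.0850 × 1.0718 × 1.0137 × 1.0872 = 1.28162916
Real growth factor = 1.25459566 / 1.28162916 = 0.97890692
Annualized real rate = 0.97890692^(1/4) − 1 = -0.5316% → -0.532%.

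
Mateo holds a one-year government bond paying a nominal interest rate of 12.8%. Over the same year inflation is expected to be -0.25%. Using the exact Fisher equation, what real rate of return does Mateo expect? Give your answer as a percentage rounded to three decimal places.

By the Fisher equation, 1 + r = (1 + i)/(1 + π).
1 + r = 1.12800 / 0.99750 = 1.130827
r = 1.130827 − 1 = 13.0827%, i.e. 13.083%.

13.083%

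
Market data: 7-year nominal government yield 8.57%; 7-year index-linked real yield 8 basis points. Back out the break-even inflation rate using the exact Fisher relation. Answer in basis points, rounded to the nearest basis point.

848 basis points

(1 + π) = (1 + i)/(1 + r) = 1.08570 / 1.00080 = 1.084832
Break-even inflation = 1.084832 − 1 → 848 basis points.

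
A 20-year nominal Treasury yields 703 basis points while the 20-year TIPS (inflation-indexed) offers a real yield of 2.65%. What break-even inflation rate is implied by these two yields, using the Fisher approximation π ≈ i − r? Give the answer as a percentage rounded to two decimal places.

4.38%

π ≈ i − r = 7.03% − 2.65% → 4.38%.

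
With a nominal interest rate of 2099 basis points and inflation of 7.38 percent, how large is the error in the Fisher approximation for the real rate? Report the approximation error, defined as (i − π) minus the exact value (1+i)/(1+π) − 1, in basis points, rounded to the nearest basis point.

94 basis points

Approximate: r ≈ 20.990% − 7.380% = 13.6100%
Exact: (1 + 0.2099)/(1 + 0.0738) − 1 = 12.6746%
Error = 13.6100% − 12.6746% = 0.9354% → 94 basis points.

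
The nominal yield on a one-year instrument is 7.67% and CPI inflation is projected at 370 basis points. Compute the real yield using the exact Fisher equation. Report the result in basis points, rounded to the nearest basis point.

By the Fisher relation, 1 + r = (1 + i)/(1 + π).
1 + r = 1.07670 / 1.03700 = 1.038284
r = 1.038284 − 1 = 3.8284%, i.e. 383 basis points.

383 basis points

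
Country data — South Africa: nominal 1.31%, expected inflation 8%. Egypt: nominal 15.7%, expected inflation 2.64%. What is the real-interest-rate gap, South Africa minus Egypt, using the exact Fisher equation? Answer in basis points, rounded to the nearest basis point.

South Africa: (1 + 0.0131)/(1 + 0.0800) − 1 = -6.1944%
Egypt: (1 + 0.1570)/(1 + 0.0264) − 1 = 12.7241%
Differential = -6.1944% − 12.7241% = -18.9185% → -1892 basis points.

-1892 basis points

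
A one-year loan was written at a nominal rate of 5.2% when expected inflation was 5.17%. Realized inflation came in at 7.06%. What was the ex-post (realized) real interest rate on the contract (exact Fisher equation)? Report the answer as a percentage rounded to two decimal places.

Ex-post: (1 + 0.0520)/(1 + 0.0706) − 1 = -1.7373%
So the realized real rate is -1.74%.

-1.74%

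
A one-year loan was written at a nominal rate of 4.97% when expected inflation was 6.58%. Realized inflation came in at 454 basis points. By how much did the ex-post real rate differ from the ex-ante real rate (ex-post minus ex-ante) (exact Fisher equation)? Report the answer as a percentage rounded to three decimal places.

Ex-ante: (1 + 0.0497)/(1 + 0.0658) − 1 = -1.5106%
Ex-post: (1 + 0.0497)/(1 + 0.0454) − 1 = 0.4113%
Difference (ex-post − ex-ante) = 1.9219% → 1.922%.

1.922%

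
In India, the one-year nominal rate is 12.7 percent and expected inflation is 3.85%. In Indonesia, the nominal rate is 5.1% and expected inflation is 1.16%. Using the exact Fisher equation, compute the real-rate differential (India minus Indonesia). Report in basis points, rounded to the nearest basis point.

India: (1 + 0.1270)/(1 + 0.0385) − 1 = 8.5219%
Indonesia: (1 + 0.0510)/(1 + 0.0116) − 1 = 3.8948%
Differential = 8.5219% − 3.8948% = 4.6271% → 463 basis points.

463 basis points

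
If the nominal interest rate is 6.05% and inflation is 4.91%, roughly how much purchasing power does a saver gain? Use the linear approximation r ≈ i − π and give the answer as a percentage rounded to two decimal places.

1.14%

r ≈ i − π = 6.05% − 4.91% = 1.14%.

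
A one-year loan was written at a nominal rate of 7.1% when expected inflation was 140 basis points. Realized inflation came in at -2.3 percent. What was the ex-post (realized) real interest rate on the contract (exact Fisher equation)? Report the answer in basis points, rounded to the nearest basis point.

962 basis points

Ex-post: (1 + 0.0710)/(1 − 0.0230) − 1 = 9.6213%
So the realized real rate is 962 basis points.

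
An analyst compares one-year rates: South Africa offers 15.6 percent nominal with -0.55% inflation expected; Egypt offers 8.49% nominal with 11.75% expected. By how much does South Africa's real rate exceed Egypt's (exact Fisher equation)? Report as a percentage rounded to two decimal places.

19.16%

South Africa: (1 + 0.1560)/(1 − 0.0055) − 1 = 16.2393%
Egypt: (1 + 0.0849)/(1 + 0.1175) − 1 = -2.9172%
Differential = 16.2393% − (-2.9172%) = 19.1565% → 19.16%.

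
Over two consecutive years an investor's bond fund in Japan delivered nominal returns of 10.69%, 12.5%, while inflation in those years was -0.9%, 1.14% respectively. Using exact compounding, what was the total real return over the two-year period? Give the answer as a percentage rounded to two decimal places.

Compound the nominal returns: 1.1069 × 1.1250 = 1.245263.
Compound inflation: 0.9910 × 1.0114 = 1.002297.
Deflate: 1.245263 / 1.002297 = 1.242408.
Total real return = 1.242408 − 1 → 24.24%.

24.24%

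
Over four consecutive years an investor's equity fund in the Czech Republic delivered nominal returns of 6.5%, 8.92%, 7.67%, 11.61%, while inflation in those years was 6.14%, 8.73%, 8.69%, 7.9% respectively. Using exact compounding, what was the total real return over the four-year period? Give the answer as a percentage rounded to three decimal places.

2.995%

Nominal growth factor = 1.0650 × 1.0892 × 1.0767 × 1.1161 = 1.393975
Price-level growth factor = 1.0614 × 1.0873 × 1.0869 × 1.0790 = 1.353442
Real growth factor = 1.393975 / 1.353442 = 1.029949
Total real return = 1.029949 − 1 → 2.995%.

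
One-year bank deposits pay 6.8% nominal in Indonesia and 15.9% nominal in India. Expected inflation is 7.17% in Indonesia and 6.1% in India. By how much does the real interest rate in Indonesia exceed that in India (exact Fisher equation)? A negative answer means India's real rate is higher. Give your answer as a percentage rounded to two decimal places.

-9.58%

Indonesia: (1 + 0.0680)/(1 + 0.0717) − 1 = -0.3452%
India: (1 + 0.1590)/(1 + 0.0610) − 1 = 9.2366%
Differential = -0.3452% − 9.2366% = -9.5818% → -9.58%.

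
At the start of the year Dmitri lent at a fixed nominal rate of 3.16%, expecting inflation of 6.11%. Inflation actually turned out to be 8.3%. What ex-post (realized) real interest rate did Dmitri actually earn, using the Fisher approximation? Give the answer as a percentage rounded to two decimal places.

-5.14%

Ex-post: 3.16% − 8.3% = -5.140%
So the realized real rate is -5.14%.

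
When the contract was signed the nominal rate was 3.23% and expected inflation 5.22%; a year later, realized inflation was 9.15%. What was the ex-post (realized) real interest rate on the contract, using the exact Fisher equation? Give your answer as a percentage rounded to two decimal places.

-5.42%

Ex-post: (1 + 0.0323)/(1 + 0.0915) − 1 = -5.4237%
So the realized real rate is -5.42%.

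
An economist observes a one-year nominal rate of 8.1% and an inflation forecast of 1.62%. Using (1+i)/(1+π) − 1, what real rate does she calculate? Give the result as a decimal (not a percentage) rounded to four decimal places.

0.0638

By the Fisher relation, 1 + r = (1 + i)/(1 + π).
1 + r = 1.08100 / 1.01620 = 1.063767
r = 1.063767 − 1 = 6.3767%, i.e. 0.0638.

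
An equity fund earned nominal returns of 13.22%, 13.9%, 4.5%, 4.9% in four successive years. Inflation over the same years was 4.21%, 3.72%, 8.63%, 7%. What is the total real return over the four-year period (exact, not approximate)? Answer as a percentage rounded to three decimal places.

Nominal growth factor = 1.1322 × 1.1390 × 1.0450 × 1.0490 = 1.413639
Price-level growth factor = 1.0421 × 1.0372 × 1.0863 × 1.0700 = 1.256335
Real growth factor = 1.413639 / 1.256335 = 1.125209
Total real return = 1.125209 − 1 → 12.521%.

12.521%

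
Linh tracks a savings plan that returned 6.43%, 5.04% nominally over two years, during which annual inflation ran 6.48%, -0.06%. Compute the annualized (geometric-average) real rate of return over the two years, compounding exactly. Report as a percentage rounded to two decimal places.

Compound the nominal returns: 1.0643 × 1.0504 = 1.11794072.
Compound inflation: 1.0648 × 0.9994 = 1.06416112.
Deflate: 1.11794072 / 1.06416112 = 1.05053708.
Annualized real rate = 1.05053708^(1/2) − 1 = 2.4957% → 2.50%.

2.50%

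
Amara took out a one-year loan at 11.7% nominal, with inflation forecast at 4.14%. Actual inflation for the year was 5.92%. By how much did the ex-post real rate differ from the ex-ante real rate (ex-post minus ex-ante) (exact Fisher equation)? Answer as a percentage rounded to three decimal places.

Ex-ante: (1 + 0.1170)/(1 + 0.0414) − 1 = 7.25946%
Ex-post: (1 + 0.1170)/(1 + 0.0592) − 1 = 5.45695%
Difference (ex-post − ex-ante) = -1.80251% → -1.803%.

-1.803%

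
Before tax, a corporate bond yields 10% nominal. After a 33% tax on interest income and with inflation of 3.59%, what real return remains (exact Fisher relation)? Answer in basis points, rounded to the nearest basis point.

300 basis points

After-tax nominal return = 10% × (1 − 0.33) = 6.7000%.
1 + r = 1.06700 / 1.03590 = 1.030022
After-tax real rate = 1.030022 − 1 → 300 basis points.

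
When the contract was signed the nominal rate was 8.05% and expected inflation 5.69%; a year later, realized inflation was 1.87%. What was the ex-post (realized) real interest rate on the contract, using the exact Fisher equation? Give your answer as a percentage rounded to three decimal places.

6.067%

Ex-post: (1 + 0.0805)/(1 + 0.0187) − 1 = 6.0666%
So the realized real rate is 6.067%.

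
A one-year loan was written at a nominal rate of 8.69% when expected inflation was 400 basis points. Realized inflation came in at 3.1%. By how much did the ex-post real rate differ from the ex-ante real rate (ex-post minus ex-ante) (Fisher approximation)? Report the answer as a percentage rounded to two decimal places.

0.90%

Ex-ante: 8.69% − 4% = 4.690%
Ex-post: 8.69% − 3.1% = 5.590%
Difference (ex-post − ex-ante) = 0.9000% → 0.90%.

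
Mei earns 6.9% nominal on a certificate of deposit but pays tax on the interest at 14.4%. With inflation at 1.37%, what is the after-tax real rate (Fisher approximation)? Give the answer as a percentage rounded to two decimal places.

4.54%

After-tax nominal return = 6.9% × (1 − 0.144) = 5.9064%.
r ≈ 5.9064% − 1.37% → 4.54%.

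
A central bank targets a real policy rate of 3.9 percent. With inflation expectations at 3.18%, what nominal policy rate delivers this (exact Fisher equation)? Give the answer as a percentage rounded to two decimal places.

(1 + i) = (1 + r)(1 + π) = 1.03900 × 1.03180 = 1.0720402
i = 1.0720402 − 1, so the required nominal rate is 7.20%.

7.20%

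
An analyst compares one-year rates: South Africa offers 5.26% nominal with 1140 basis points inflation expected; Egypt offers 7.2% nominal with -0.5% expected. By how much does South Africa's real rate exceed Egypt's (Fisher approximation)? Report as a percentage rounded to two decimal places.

-13.84%

South Africa: 5.26% − 11.4% = -6.140%
Egypt: 7.2% − (-0.5%) = 7.700%
Differential = -13.840% → -13.84%.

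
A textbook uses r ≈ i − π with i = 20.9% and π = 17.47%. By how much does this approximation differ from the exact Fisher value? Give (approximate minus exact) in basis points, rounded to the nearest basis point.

51 basis points

Approximate: r ≈ 20.900% − 17.470% = 3.4300%
Exact: (1 + 0.2090)/(1 + 0.1747) − 1 = 2.9199%
Error = 3.4300% − 2.9199% = 0.5101% → 51 basis points.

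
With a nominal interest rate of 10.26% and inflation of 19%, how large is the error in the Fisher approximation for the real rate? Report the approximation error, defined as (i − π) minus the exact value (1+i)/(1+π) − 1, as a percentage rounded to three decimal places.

Approximate: r ≈ 10.260% − 19.000% = -8.7400%
Exact: (1 + 0.1026)/(1 + 0.1900) − 1 = -7.34454%
Error = -8.7400% − (-7.34454%) = -1.39546% → -1.395%.

-1.395%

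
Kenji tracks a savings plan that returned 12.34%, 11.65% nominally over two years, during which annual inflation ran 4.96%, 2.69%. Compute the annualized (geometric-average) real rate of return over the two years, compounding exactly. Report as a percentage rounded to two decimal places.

7.87%

Nominal growth factor = 1.1234 × 1.1165 = 1.25427610
Price-level growth factor = 1.0496 × 1.0269 = 1.07783424
Real growth factor = 1.25427610 / 1.07783424 = 1.16370037
Annualized real rate = 1.16370037^(1/2) − 1 = 7.8749% → 7.87%.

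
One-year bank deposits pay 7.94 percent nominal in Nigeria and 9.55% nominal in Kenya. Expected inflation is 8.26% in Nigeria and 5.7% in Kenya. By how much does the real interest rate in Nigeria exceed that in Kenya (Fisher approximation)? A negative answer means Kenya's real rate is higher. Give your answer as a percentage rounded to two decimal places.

Nigeria: 7.94% − 8.26% = -0.320%
Kenya: 9.55% − 5.7% = 3.850%
Differential = -4.170% → -4.17%.

-4.17%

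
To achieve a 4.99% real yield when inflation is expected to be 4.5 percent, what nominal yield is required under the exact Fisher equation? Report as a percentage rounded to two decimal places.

9.71%

(1 + i) = (1 + r)(1 + π) = 1.04990 × 1.04500 = 1.0971455
i = 1.0971455 − 1, so the required nominal rate is 9.71%.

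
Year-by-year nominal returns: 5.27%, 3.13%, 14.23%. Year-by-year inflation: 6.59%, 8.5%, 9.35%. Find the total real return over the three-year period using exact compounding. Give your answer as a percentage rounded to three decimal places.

-1.937%

Nominal growth factor = 1.0527 × 1.0313 × 1.1423 = 1.240137
Price-level growth factor = 1.0659 × 1.0850 × 1.0935 = 1.264634
Real growth factor = 1.240137 / 1.264634 = 0.980629
Total real return = 0.980629 − 1 → -1.937%.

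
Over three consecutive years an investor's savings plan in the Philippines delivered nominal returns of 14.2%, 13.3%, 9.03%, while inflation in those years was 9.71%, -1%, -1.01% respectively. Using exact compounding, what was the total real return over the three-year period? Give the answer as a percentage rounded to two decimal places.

31.21%

Compound the nominal returns: 1.1420 × 1.1330 × 1.0903 = 1.410724.
Compound inflation: 1.0971 × 0.9900 × 0.9899 = 1.075159.
Deflate: 1.410724 / 1.075159 = 1.312107.
Total real return = 1.312107 − 1 → 31.21%.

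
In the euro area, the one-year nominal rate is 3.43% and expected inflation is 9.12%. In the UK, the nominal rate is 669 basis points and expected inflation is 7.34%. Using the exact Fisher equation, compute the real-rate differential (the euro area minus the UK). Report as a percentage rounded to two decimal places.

-4.61%

The euro area: (1 + 0.0343)/(1 + 0.0912) − 1 = -5.2144%
The UK: (1 + 0.0669)/(1 + 0.0734) − 1 = -0.6056%
Differential = -5.2144% − (-0.6056%) = -4.6089% → -4.61%.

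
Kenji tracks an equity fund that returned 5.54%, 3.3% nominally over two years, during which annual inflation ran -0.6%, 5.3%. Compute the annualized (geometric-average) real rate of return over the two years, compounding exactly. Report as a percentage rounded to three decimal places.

Compound the nominal returns: 1.0554 × 1.0330 = 1.09022820.
Compound inflation: 0.9940 × 1.0530 = 1.04668200.
Deflate: 1.09022820 / 1.04668200 = 1.04160404.
Annualized real rate = 1.04160404^(1/2) − 1 = 2.0590% → 2.059%.

2.059%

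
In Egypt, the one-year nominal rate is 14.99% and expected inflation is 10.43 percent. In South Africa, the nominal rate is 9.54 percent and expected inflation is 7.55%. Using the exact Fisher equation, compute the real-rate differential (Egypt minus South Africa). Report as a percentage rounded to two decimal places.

Egypt: (1 + 0.1499)/(1 + 0.1043) − 1 = 4.1293%
South Africa: (1 + 0.0954)/(1 + 0.0755) − 1 = 1.8503%
Differential = 4.1293% − 1.8503% = 2.2790% → 2.28%.

2.28%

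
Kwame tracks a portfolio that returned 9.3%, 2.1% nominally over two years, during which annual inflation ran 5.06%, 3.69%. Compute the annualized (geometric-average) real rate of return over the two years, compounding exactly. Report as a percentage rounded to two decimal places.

Nominal growth factor = 1.0930 × 1.0210 = 1.11595300
Price-level growth factor = 1.0506 × 1.0369 = 1.08936714
Real growth factor = 1.11595300 / 1.08936714 = 1.02440487
Annualized real rate = 1.02440487^(1/2) − 1 = 1.2129% → 1.21%.

1.21%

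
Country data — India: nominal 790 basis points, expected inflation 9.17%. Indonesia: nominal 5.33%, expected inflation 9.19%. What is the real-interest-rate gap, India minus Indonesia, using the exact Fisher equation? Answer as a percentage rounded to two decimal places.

2.37%

India: (1 + 0.0790)/(1 + 0.0917) − 1 = -1.1633%
Indonesia: (1 + 0.0533)/(1 + 0.0919) − 1 = -3.5351%
Differential = -1.1633% − (-3.5351%) = 2.3718% → 2.37%.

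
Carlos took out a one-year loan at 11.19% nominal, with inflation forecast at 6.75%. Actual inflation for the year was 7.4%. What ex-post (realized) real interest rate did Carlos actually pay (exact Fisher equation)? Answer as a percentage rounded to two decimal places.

3.53%

Ex-post: (1 + 0.1119)/(1 + 0.0740) − 1 = 3.5289%
So the realized real rate is 3.53%.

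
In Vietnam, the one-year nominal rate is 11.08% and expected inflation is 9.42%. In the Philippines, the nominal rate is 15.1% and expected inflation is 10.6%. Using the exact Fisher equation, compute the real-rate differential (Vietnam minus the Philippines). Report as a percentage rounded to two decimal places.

-2.55%

Vietnam: (1 + 0.1108)/(1 + 0.0942) − 1 = 1.5171%
The Philippines: (1 + 0.1510)/(1 + 0.1060) − 1 = 4.0687%
Differential = 1.5171% − 4.0687% = -2.5516% → -2.55%.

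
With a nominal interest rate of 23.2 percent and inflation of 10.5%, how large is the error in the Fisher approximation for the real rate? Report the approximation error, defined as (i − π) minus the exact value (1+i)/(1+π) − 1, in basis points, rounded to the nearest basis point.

121 basis points

Approximate: r ≈ 23.200% − 10.500% = 12.7000%
Exact: (1 + 0.2320)/(1 + 0.1050) − 1 = 11.4932%
Error = 12.7000% − 11.4932% = 1.2068% → 121 basis points.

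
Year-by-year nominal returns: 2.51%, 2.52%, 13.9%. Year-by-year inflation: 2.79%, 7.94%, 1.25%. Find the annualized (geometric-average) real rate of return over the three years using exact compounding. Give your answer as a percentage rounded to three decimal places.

2.139%

Nominal growth factor = 1.0251 × 1.0252 × 1.1390 = 1.19701214
Price-level growth factor = 1.0279 × 1.0794 × 1.0125 = 1.12338420
Real growth factor = 1.19701214 / 1.12338420 = 1.06554119
Annualized real rate = 1.06554119^(1/3) − 1 = 2.1386% → 2.139%.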